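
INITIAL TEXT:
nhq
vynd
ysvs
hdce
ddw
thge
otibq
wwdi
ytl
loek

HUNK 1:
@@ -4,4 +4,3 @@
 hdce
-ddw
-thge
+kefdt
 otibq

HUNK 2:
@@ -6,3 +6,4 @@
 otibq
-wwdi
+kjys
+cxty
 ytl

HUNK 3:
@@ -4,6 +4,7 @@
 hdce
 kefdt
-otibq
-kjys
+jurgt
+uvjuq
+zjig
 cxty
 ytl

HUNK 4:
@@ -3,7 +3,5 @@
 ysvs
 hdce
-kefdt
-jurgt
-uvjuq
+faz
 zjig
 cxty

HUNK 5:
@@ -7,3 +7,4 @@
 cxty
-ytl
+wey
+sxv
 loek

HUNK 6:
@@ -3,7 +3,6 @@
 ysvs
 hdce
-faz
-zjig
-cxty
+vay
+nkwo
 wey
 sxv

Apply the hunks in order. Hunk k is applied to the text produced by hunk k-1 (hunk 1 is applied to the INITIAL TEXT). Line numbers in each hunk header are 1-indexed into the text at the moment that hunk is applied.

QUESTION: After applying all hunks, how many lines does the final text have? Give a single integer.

Hunk 1: at line 4 remove [ddw,thge] add [kefdt] -> 9 lines: nhq vynd ysvs hdce kefdt otibq wwdi ytl loek
Hunk 2: at line 6 remove [wwdi] add [kjys,cxty] -> 10 lines: nhq vynd ysvs hdce kefdt otibq kjys cxty ytl loek
Hunk 3: at line 4 remove [otibq,kjys] add [jurgt,uvjuq,zjig] -> 11 lines: nhq vynd ysvs hdce kefdt jurgt uvjuq zjig cxty ytl loek
Hunk 4: at line 3 remove [kefdt,jurgt,uvjuq] add [faz] -> 9 lines: nhq vynd ysvs hdce faz zjig cxty ytl loek
Hunk 5: at line 7 remove [ytl] add [wey,sxv] -> 10 lines: nhq vynd ysvs hdce faz zjig cxty wey sxv loek
Hunk 6: at line 3 remove [faz,zjig,cxty] add [vay,nkwo] -> 9 lines: nhq vynd ysvs hdce vay nkwo wey sxv loek
Final line count: 9

Answer: 9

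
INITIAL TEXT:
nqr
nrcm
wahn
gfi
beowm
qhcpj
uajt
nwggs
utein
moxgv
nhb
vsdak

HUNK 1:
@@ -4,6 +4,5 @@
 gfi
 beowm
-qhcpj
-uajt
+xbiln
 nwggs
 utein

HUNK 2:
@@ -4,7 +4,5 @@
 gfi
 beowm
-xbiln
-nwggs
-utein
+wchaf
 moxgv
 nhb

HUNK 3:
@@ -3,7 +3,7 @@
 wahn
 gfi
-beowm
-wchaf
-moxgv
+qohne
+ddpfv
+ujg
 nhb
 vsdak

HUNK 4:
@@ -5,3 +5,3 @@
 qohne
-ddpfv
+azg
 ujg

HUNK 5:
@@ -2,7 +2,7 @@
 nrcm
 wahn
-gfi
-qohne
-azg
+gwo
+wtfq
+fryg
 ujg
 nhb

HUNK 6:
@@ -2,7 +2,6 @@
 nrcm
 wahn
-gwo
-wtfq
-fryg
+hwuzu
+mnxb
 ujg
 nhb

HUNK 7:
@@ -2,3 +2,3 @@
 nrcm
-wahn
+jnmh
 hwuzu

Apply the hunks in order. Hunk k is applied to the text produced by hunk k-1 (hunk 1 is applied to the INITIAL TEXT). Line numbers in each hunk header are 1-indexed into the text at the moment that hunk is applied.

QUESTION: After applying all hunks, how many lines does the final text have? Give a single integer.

Answer: 8

Derivation:
Hunk 1: at line 4 remove [qhcpj,uajt] add [xbiln] -> 11 lines: nqr nrcm wahn gfi beowm xbiln nwggs utein moxgv nhb vsdak
Hunk 2: at line 4 remove [xbiln,nwggs,utein] add [wchaf] -> 9 lines: nqr nrcm wahn gfi beowm wchaf moxgv nhb vsdak
Hunk 3: at line 3 remove [beowm,wchaf,moxgv] add [qohne,ddpfv,ujg] -> 9 lines: nqr nrcm wahn gfi qohne ddpfv ujg nhb vsdak
Hunk 4: at line 5 remove [ddpfv] add [azg] -> 9 lines: nqr nrcm wahn gfi qohne azg ujg nhb vsdak
Hunk 5: at line 2 remove [gfi,qohne,azg] add [gwo,wtfq,fryg] -> 9 lines: nqr nrcm wahn gwo wtfq fryg ujg nhb vsdak
Hunk 6: at line 2 remove [gwo,wtfq,fryg] add [hwuzu,mnxb] -> 8 lines: nqr nrcm wahn hwuzu mnxb ujg nhb vsdak
Hunk 7: at line 2 remove [wahn] add [jnmh] -> 8 lines: nqr nrcm jnmh hwuzu mnxb ujg nhb vsdak
Final line count: 8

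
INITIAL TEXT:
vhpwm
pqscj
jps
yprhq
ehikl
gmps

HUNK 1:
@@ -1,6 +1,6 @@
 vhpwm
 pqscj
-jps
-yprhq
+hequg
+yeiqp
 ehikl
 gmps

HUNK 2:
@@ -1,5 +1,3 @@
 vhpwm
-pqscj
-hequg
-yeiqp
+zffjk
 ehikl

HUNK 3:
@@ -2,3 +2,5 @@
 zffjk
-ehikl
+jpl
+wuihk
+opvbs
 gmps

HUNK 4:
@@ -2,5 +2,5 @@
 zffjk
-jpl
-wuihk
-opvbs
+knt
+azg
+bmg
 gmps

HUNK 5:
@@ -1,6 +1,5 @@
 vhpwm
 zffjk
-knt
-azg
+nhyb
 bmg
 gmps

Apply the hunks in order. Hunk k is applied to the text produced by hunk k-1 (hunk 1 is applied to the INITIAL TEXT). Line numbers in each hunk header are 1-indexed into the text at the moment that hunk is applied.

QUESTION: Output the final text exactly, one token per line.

Answer: vhpwm
zffjk
nhyb
bmg
gmps

Derivation:
Hunk 1: at line 1 remove [jps,yprhq] add [hequg,yeiqp] -> 6 lines: vhpwm pqscj hequg yeiqp ehikl gmps
Hunk 2: at line 1 remove [pqscj,hequg,yeiqp] add [zffjk] -> 4 lines: vhpwm zffjk ehikl gmps
Hunk 3: at line 2 remove [ehikl] add [jpl,wuihk,opvbs] -> 6 lines: vhpwm zffjk jpl wuihk opvbs gmps
Hunk 4: at line 2 remove [jpl,wuihk,opvbs] add [knt,azg,bmg] -> 6 lines: vhpwm zffjk knt azg bmg gmps
Hunk 5: at line 1 remove [knt,azg] add [nhyb] -> 5 lines: vhpwm zffjk nhyb bmg gmps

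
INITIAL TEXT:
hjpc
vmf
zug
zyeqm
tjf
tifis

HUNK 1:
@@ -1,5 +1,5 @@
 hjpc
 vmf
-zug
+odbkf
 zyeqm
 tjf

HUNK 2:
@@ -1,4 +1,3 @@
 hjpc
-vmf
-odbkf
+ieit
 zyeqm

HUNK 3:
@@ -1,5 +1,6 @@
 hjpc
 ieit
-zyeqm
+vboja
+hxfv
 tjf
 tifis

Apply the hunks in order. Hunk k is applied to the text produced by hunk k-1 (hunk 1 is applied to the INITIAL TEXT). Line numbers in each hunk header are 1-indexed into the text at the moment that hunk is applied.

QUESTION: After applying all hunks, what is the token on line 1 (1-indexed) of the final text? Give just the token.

Answer: hjpc

Derivation:
Hunk 1: at line 1 remove [zug] add [odbkf] -> 6 lines: hjpc vmf odbkf zyeqm tjf tifis
Hunk 2: at line 1 remove [vmf,odbkf] add [ieit] -> 5 lines: hjpc ieit zyeqm tjf tifis
Hunk 3: at line 1 remove [zyeqm] add [vboja,hxfv] -> 6 lines: hjpc ieit vboja hxfv tjf tifis
Final line 1: hjpc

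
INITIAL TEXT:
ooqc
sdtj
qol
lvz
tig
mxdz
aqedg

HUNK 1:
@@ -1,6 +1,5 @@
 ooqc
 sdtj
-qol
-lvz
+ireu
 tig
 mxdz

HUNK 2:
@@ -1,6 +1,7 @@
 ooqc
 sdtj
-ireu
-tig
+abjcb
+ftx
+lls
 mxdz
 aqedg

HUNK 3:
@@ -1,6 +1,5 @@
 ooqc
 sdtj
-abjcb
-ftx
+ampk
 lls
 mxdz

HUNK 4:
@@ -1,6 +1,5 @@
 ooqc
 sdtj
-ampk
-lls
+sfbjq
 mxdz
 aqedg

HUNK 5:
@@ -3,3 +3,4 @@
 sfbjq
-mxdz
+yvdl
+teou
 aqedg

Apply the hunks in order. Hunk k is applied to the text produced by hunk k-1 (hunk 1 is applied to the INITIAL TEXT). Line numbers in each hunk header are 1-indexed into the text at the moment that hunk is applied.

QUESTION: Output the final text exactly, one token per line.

Answer: ooqc
sdtj
sfbjq
yvdl
teou
aqedg

Derivation:
Hunk 1: at line 1 remove [qol,lvz] add [ireu] -> 6 lines: ooqc sdtj ireu tig mxdz aqedg
Hunk 2: at line 1 remove [ireu,tig] add [abjcb,ftx,lls] -> 7 lines: ooqc sdtj abjcb ftx lls mxdz aqedg
Hunk 3: at line 1 remove [abjcb,ftx] add [ampk] -> 6 lines: ooqc sdtj ampk lls mxdz aqedg
Hunk 4: at line 1 remove [ampk,lls] add [sfbjq] -> 5 lines: ooqc sdtj sfbjq mxdz aqedg
Hunk 5: at line 3 remove [mxdz] add [yvdl,teou] -> 6 lines: ooqc sdtj sfbjq yvdl teou aqedg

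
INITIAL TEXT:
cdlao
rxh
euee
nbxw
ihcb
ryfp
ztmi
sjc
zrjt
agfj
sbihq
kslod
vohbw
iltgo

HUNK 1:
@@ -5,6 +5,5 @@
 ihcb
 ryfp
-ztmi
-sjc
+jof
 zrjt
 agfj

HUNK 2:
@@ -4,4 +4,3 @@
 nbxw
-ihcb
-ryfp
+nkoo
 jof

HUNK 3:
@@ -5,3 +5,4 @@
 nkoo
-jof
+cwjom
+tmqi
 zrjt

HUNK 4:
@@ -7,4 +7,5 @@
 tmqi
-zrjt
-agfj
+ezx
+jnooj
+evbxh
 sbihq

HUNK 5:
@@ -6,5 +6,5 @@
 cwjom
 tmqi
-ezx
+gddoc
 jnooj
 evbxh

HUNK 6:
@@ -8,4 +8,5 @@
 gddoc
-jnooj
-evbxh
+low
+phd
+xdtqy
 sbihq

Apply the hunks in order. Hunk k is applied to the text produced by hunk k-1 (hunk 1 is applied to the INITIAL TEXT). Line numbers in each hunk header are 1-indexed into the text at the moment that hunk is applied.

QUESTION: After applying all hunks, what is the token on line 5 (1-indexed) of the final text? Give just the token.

Answer: nkoo

Derivation:
Hunk 1: at line 5 remove [ztmi,sjc] add [jof] -> 13 lines: cdlao rxh euee nbxw ihcb ryfp jof zrjt agfj sbihq kslod vohbw iltgo
Hunk 2: at line 4 remove [ihcb,ryfp] add [nkoo] -> 12 lines: cdlao rxh euee nbxw nkoo jof zrjt agfj sbihq kslod vohbw iltgo
Hunk 3: at line 5 remove [jof] add [cwjom,tmqi] -> 13 lines: cdlao rxh euee nbxw nkoo cwjom tmqi zrjt agfj sbihq kslod vohbw iltgo
Hunk 4: at line 7 remove [zrjt,agfj] add [ezx,jnooj,evbxh] -> 14 lines: cdlao rxh euee nbxw nkoo cwjom tmqi ezx jnooj evbxh sbihq kslod vohbw iltgo
Hunk 5: at line 6 remove [ezx] add [gddoc] -> 14 lines: cdlao rxh euee nbxw nkoo cwjom tmqi gddoc jnooj evbxh sbihq kslod vohbw iltgo
Hunk 6: at line 8 remove [jnooj,evbxh] add [low,phd,xdtqy] -> 15 lines: cdlao rxh euee nbxw nkoo cwjom tmqi gddoc low phd xdtqy sbihq kslod vohbw iltgo
Final line 5: nkoo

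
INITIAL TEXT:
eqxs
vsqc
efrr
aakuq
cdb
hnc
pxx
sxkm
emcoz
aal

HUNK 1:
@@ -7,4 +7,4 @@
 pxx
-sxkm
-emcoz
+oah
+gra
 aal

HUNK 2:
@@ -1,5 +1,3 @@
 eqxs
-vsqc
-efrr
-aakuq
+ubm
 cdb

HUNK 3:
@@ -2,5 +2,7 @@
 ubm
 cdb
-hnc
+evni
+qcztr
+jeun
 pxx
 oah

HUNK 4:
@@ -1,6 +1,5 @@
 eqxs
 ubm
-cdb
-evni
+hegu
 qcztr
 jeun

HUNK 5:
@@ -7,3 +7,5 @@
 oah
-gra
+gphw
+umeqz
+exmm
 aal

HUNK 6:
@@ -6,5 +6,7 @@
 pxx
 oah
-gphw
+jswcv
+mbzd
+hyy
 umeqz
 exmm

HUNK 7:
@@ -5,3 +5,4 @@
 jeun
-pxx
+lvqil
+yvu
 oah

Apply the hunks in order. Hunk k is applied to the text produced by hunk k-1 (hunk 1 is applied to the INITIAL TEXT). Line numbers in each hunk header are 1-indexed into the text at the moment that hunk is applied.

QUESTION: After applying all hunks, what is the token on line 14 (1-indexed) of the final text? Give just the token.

Answer: aal

Derivation:
Hunk 1: at line 7 remove [sxkm,emcoz] add [oah,gra] -> 10 lines: eqxs vsqc efrr aakuq cdb hnc pxx oah gra aal
Hunk 2: at line 1 remove [vsqc,efrr,aakuq] add [ubm] -> 8 lines: eqxs ubm cdb hnc pxx oah gra aal
Hunk 3: at line 2 remove [hnc] add [evni,qcztr,jeun] -> 10 lines: eqxs ubm cdb evni qcztr jeun pxx oah gra aal
Hunk 4: at line 1 remove [cdb,evni] add [hegu] -> 9 lines: eqxs ubm hegu qcztr jeun pxx oah gra aal
Hunk 5: at line 7 remove [gra] add [gphw,umeqz,exmm] -> 11 lines: eqxs ubm hegu qcztr jeun pxx oah gphw umeqz exmm aal
Hunk 6: at line 6 remove [gphw] add [jswcv,mbzd,hyy] -> 13 lines: eqxs ubm hegu qcztr jeun pxx oah jswcv mbzd hyy umeqz exmm aal
Hunk 7: at line 5 remove [pxx] add [lvqil,yvu] -> 14 lines: eqxs ubm hegu qcztr jeun lvqil yvu oah jswcv mbzd hyy umeqz exmm aal
Final line 14: aal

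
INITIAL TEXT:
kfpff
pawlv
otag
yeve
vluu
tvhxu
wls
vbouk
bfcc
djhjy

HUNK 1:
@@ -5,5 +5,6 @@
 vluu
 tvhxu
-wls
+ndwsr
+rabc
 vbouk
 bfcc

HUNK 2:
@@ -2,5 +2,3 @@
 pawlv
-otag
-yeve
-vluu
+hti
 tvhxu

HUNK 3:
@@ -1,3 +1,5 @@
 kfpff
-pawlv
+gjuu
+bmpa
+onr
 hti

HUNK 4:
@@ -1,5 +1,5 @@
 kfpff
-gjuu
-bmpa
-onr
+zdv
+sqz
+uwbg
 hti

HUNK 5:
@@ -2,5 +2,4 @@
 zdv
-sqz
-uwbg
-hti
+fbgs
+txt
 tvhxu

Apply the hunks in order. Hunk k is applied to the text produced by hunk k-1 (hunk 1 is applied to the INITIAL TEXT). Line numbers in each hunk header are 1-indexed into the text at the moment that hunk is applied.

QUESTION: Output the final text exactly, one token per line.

Answer: kfpff
zdv
fbgs
txt
tvhxu
ndwsr
rabc
vbouk
bfcc
djhjy

Derivation:
Hunk 1: at line 5 remove [wls] add [ndwsr,rabc] -> 11 lines: kfpff pawlv otag yeve vluu tvhxu ndwsr rabc vbouk bfcc djhjy
Hunk 2: at line 2 remove [otag,yeve,vluu] add [hti] -> 9 lines: kfpff pawlv hti tvhxu ndwsr rabc vbouk bfcc djhjy
Hunk 3: at line 1 remove [pawlv] add [gjuu,bmpa,onr] -> 11 lines: kfpff gjuu bmpa onr hti tvhxu ndwsr rabc vbouk bfcc djhjy
Hunk 4: at line 1 remove [gjuu,bmpa,onr] add [zdv,sqz,uwbg] -> 11 lines: kfpff zdv sqz uwbg hti tvhxu ndwsr rabc vbouk bfcc djhjy
Hunk 5: at line 2 remove [sqz,uwbg,hti] add [fbgs,txt] -> 10 lines: kfpff zdv fbgs txt tvhxu ndwsr rabc vbouk bfcc djhjy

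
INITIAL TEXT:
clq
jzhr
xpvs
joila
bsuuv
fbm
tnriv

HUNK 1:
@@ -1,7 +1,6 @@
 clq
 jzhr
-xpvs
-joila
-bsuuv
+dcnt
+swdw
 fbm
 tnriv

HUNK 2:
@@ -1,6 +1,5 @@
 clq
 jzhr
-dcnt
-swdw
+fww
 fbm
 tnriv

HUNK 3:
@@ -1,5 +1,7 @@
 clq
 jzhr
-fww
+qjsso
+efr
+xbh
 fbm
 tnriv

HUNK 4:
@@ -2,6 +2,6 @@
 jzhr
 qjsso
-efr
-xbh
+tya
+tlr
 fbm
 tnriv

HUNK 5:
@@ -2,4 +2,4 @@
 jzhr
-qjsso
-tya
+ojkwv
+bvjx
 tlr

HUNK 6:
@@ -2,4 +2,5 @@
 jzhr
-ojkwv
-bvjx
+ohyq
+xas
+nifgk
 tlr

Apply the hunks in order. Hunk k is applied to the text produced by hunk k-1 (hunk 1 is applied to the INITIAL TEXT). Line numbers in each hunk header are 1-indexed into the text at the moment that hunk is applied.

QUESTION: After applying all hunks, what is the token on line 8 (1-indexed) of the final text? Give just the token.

Answer: tnriv

Derivation:
Hunk 1: at line 1 remove [xpvs,joila,bsuuv] add [dcnt,swdw] -> 6 lines: clq jzhr dcnt swdw fbm tnriv
Hunk 2: at line 1 remove [dcnt,swdw] add [fww] -> 5 lines: clq jzhr fww fbm tnriv
Hunk 3: at line 1 remove [fww] add [qjsso,efr,xbh] -> 7 lines: clq jzhr qjsso efr xbh fbm tnriv
Hunk 4: at line 2 remove [efr,xbh] add [tya,tlr] -> 7 lines: clq jzhr qjsso tya tlr fbm tnriv
Hunk 5: at line 2 remove [qjsso,tya] add [ojkwv,bvjx] -> 7 lines: clq jzhr ojkwv bvjx tlr fbm tnriv
Hunk 6: at line 2 remove [ojkwv,bvjx] add [ohyq,xas,nifgk] -> 8 lines: clq jzhr ohyq xas nifgk tlr fbm tnriv
Final line 8: tnriv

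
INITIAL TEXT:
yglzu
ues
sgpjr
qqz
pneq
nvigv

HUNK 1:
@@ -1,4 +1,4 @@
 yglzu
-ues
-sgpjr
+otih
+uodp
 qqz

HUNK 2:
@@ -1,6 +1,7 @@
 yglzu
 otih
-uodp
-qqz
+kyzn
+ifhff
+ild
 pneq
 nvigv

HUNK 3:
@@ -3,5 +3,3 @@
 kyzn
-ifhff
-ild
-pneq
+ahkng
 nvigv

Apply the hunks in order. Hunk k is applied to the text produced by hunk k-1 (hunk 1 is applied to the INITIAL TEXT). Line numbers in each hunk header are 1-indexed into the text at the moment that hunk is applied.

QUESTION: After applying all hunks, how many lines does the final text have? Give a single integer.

Hunk 1: at line 1 remove [ues,sgpjr] add [otih,uodp] -> 6 lines: yglzu otih uodp qqz pneq nvigv
Hunk 2: at line 1 remove [uodp,qqz] add [kyzn,ifhff,ild] -> 7 lines: yglzu otih kyzn ifhff ild pneq nvigv
Hunk 3: at line 3 remove [ifhff,ild,pneq] add [ahkng] -> 5 lines: yglzu otih kyzn ahkng nvigv
Final line count: 5

Answer: 5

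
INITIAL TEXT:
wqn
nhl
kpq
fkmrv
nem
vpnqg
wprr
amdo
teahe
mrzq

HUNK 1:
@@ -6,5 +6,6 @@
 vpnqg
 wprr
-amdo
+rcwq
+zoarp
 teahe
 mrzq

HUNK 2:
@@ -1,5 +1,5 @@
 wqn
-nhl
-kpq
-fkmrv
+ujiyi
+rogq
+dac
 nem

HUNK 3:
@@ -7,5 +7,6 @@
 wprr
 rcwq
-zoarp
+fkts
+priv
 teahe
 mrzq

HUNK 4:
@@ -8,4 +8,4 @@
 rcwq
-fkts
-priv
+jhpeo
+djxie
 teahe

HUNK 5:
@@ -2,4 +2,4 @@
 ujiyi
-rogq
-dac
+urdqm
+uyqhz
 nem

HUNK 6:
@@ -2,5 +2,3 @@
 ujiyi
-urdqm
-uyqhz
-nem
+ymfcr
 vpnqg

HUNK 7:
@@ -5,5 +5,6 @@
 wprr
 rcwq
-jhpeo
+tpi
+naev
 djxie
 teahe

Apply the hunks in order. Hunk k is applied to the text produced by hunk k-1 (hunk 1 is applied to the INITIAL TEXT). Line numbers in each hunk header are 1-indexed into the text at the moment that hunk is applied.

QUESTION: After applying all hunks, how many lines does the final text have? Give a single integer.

Answer: 11

Derivation:
Hunk 1: at line 6 remove [amdo] add [rcwq,zoarp] -> 11 lines: wqn nhl kpq fkmrv nem vpnqg wprr rcwq zoarp teahe mrzq
Hunk 2: at line 1 remove [nhl,kpq,fkmrv] add [ujiyi,rogq,dac] -> 11 lines: wqn ujiyi rogq dac nem vpnqg wprr rcwq zoarp teahe mrzq
Hunk 3: at line 7 remove [zoarp] add [fkts,priv] -> 12 lines: wqn ujiyi rogq dac nem vpnqg wprr rcwq fkts priv teahe mrzq
Hunk 4: at line 8 remove [fkts,priv] add [jhpeo,djxie] -> 12 lines: wqn ujiyi rogq dac nem vpnqg wprr rcwq jhpeo djxie teahe mrzq
Hunk 5: at line 2 remove [rogq,dac] add [urdqm,uyqhz] -> 12 lines: wqn ujiyi urdqm uyqhz nem vpnqg wprr rcwq jhpeo djxie teahe mrzq
Hunk 6: at line 2 remove [urdqm,uyqhz,nem] add [ymfcr] -> 10 lines: wqn ujiyi ymfcr vpnqg wprr rcwq jhpeo djxie teahe mrzq
Hunk 7: at line 5 remove [jhpeo] add [tpi,naev] -> 11 lines: wqn ujiyi ymfcr vpnqg wprr rcwq tpi naev djxie teahe mrzq
Final line count: 11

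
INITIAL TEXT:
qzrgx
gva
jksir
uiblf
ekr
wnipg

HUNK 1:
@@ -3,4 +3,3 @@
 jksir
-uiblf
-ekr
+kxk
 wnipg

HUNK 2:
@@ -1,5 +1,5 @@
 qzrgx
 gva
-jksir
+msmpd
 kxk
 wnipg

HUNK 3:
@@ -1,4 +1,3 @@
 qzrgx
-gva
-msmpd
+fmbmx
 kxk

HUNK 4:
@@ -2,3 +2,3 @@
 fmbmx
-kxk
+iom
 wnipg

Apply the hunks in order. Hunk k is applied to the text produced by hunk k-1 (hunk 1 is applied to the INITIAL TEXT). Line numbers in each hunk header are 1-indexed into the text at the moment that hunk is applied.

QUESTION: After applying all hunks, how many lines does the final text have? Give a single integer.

Hunk 1: at line 3 remove [uiblf,ekr] add [kxk] -> 5 lines: qzrgx gva jksir kxk wnipg
Hunk 2: at line 1 remove [jksir] add [msmpd] -> 5 lines: qzrgx gva msmpd kxk wnipg
Hunk 3: at line 1 remove [gva,msmpd] add [fmbmx] -> 4 lines: qzrgx fmbmx kxk wnipg
Hunk 4: at line 2 remove [kxk] add [iom] -> 4 lines: qzrgx fmbmx iom wnipg
Final line count: 4

Answer: 4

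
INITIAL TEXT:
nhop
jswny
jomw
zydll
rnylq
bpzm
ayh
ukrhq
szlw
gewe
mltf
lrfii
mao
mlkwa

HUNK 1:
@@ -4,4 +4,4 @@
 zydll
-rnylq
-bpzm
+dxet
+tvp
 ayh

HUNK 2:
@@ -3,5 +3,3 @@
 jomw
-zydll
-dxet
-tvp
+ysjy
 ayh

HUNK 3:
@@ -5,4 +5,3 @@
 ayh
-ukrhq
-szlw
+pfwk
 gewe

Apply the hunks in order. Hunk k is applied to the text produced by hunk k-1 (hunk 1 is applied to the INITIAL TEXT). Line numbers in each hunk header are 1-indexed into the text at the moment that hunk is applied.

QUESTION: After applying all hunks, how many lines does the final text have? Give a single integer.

Hunk 1: at line 4 remove [rnylq,bpzm] add [dxet,tvp] -> 14 lines: nhop jswny jomw zydll dxet tvp ayh ukrhq szlw gewe mltf lrfii mao mlkwa
Hunk 2: at line 3 remove [zydll,dxet,tvp] add [ysjy] -> 12 lines: nhop jswny jomw ysjy ayh ukrhq szlw gewe mltf lrfii mao mlkwa
Hunk 3: at line 5 remove [ukrhq,szlw] add [pfwk] -> 11 lines: nhop jswny jomw ysjy ayh pfwk gewe mltf lrfii mao mlkwa
Final line count: 11

Answer: 11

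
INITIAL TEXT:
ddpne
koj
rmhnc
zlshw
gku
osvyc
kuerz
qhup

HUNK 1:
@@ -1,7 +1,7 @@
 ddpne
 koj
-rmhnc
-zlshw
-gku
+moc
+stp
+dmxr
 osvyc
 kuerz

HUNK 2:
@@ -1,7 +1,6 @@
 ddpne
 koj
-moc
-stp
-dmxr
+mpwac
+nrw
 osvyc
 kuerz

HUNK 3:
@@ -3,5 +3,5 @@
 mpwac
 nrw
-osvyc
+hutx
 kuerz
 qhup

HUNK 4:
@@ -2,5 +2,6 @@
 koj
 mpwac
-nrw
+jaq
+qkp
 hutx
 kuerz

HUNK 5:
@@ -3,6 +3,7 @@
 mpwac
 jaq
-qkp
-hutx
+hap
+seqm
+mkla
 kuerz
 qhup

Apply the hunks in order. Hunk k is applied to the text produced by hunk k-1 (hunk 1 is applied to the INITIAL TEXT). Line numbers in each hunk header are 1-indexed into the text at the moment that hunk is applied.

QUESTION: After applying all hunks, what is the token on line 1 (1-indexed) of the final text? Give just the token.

Hunk 1: at line 1 remove [rmhnc,zlshw,gku] add [moc,stp,dmxr] -> 8 lines: ddpne koj moc stp dmxr osvyc kuerz qhup
Hunk 2: at line 1 remove [moc,stp,dmxr] add [mpwac,nrw] -> 7 lines: ddpne koj mpwac nrw osvyc kuerz qhup
Hunk 3: at line 3 remove [osvyc] add [hutx] -> 7 lines: ddpne koj mpwac nrw hutx kuerz qhup
Hunk 4: at line 2 remove [nrw] add [jaq,qkp] -> 8 lines: ddpne koj mpwac jaq qkp hutx kuerz qhup
Hunk 5: at line 3 remove [qkp,hutx] add [hap,seqm,mkla] -> 9 lines: ddpne koj mpwac jaq hap seqm mkla kuerz qhup
Final line 1: ddpne

Answer: ddpne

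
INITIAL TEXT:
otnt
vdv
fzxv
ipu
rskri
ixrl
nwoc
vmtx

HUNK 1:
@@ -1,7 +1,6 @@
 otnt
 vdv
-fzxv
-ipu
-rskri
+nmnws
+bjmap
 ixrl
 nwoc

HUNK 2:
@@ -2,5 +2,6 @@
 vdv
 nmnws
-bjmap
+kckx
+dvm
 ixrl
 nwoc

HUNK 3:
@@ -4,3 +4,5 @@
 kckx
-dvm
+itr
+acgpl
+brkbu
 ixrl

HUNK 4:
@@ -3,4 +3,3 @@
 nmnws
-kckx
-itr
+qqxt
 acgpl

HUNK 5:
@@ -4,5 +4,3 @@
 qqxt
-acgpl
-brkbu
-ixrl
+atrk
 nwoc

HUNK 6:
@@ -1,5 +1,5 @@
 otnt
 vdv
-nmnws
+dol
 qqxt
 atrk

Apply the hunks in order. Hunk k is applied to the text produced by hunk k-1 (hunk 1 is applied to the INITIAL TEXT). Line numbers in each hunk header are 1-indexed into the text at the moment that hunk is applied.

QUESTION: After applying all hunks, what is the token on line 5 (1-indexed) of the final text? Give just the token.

Hunk 1: at line 1 remove [fzxv,ipu,rskri] add [nmnws,bjmap] -> 7 lines: otnt vdv nmnws bjmap ixrl nwoc vmtx
Hunk 2: at line 2 remove [bjmap] add [kckx,dvm] -> 8 lines: otnt vdv nmnws kckx dvm ixrl nwoc vmtx
Hunk 3: at line 4 remove [dvm] add [itr,acgpl,brkbu] -> 10 lines: otnt vdv nmnws kckx itr acgpl brkbu ixrl nwoc vmtx
Hunk 4: at line 3 remove [kckx,itr] add [qqxt] -> 9 lines: otnt vdv nmnws qqxt acgpl brkbu ixrl nwoc vmtx
Hunk 5: at line 4 remove [acgpl,brkbu,ixrl] add [atrk] -> 7 lines: otnt vdv nmnws qqxt atrk nwoc vmtx
Hunk 6: at line 1 remove [nmnws] add [dol] -> 7 lines: otnt vdv dol qqxt atrk nwoc vmtx
Final line 5: atrk

Answer: atrk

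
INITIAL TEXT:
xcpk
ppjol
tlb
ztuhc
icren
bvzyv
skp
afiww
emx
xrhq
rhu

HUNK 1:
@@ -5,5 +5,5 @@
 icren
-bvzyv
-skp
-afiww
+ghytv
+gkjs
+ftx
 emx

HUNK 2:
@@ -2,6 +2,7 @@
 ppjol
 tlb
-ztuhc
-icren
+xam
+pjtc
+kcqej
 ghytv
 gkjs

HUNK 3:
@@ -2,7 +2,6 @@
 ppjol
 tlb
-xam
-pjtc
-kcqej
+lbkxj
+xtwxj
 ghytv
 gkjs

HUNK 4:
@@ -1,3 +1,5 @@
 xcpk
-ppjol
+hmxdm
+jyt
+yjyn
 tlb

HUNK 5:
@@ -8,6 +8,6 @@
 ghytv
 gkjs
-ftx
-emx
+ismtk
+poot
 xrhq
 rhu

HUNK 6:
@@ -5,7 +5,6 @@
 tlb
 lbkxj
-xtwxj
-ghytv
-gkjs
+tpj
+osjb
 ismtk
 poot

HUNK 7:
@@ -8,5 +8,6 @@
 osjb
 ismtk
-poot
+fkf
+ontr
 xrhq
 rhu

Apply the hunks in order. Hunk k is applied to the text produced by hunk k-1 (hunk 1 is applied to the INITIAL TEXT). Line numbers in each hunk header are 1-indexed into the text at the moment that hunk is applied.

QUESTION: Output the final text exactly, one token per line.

Hunk 1: at line 5 remove [bvzyv,skp,afiww] add [ghytv,gkjs,ftx] -> 11 lines: xcpk ppjol tlb ztuhc icren ghytv gkjs ftx emx xrhq rhu
Hunk 2: at line 2 remove [ztuhc,icren] add [xam,pjtc,kcqej] -> 12 lines: xcpk ppjol tlb xam pjtc kcqej ghytv gkjs ftx emx xrhq rhu
Hunk 3: at line 2 remove [xam,pjtc,kcqej] add [lbkxj,xtwxj] -> 11 lines: xcpk ppjol tlb lbkxj xtwxj ghytv gkjs ftx emx xrhq rhu
Hunk 4: at line 1 remove [ppjol] add [hmxdm,jyt,yjyn] -> 13 lines: xcpk hmxdm jyt yjyn tlb lbkxj xtwxj ghytv gkjs ftx emx xrhq rhu
Hunk 5: at line 8 remove [ftx,emx] add [ismtk,poot] -> 13 lines: xcpk hmxdm jyt yjyn tlb lbkxj xtwxj ghytv gkjs ismtk poot xrhq rhu
Hunk 6: at line 5 remove [xtwxj,ghytv,gkjs] add [tpj,osjb] -> 12 lines: xcpk hmxdm jyt yjyn tlb lbkxj tpj osjb ismtk poot xrhq rhu
Hunk 7: at line 8 remove [poot] add [fkf,ontr] -> 13 lines: xcpk hmxdm jyt yjyn tlb lbkxj tpj osjb ismtk fkf ontr xrhq rhu

Answer: xcpk
hmxdm
jyt
yjyn
tlb
lbkxj
tpj
osjb
ismtk
fkf
ontr
xrhq
rhu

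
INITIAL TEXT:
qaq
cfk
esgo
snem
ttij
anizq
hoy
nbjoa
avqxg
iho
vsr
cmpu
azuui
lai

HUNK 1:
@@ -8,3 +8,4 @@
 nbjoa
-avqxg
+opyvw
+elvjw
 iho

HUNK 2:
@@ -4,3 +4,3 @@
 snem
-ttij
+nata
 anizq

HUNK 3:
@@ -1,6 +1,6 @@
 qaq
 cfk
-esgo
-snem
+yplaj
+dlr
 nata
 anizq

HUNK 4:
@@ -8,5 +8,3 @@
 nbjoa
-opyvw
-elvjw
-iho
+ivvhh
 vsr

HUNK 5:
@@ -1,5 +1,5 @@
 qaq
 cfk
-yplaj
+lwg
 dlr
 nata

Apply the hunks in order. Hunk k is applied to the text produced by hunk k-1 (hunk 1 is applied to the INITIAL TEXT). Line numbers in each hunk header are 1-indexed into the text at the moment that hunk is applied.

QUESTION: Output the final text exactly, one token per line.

Hunk 1: at line 8 remove [avqxg] add [opyvw,elvjw] -> 15 lines: qaq cfk esgo snem ttij anizq hoy nbjoa opyvw elvjw iho vsr cmpu azuui lai
Hunk 2: at line 4 remove [ttij] add [nata] -> 15 lines: qaq cfk esgo snem nata anizq hoy nbjoa opyvw elvjw iho vsr cmpu azuui lai
Hunk 3: at line 1 remove [esgo,snem] add [yplaj,dlr] -> 15 lines: qaq cfk yplaj dlr nata anizq hoy nbjoa opyvw elvjw iho vsr cmpu azuui lai
Hunk 4: at line 8 remove [opyvw,elvjw,iho] add [ivvhh] -> 13 lines: qaq cfk yplaj dlr nata anizq hoy nbjoa ivvhh vsr cmpu azuui lai
Hunk 5: at line 1 remove [yplaj] add [lwg] -> 13 lines: qaq cfk lwg dlr nata anizq hoy nbjoa ivvhh vsr cmpu azuui lai

Answer: qaq
cfk
lwg
dlr
nata
anizq
hoy
nbjoa
ivvhh
vsr
cmpu
azuui
lai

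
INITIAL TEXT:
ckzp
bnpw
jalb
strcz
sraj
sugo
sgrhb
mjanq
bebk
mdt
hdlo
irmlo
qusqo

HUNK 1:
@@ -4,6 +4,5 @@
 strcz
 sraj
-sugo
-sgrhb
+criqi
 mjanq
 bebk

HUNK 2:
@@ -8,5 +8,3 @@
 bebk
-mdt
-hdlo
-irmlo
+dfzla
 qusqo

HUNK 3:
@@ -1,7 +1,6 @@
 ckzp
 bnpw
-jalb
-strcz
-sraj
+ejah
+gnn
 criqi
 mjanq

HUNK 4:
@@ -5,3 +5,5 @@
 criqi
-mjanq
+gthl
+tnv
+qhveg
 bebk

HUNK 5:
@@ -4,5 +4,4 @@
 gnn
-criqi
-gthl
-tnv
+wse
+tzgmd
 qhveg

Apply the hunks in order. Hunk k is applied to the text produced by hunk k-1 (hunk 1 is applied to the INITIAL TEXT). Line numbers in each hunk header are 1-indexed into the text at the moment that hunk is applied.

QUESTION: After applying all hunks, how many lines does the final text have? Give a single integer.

Answer: 10

Derivation:
Hunk 1: at line 4 remove [sugo,sgrhb] add [criqi] -> 12 lines: ckzp bnpw jalb strcz sraj criqi mjanq bebk mdt hdlo irmlo qusqo
Hunk 2: at line 8 remove [mdt,hdlo,irmlo] add [dfzla] -> 10 lines: ckzp bnpw jalb strcz sraj criqi mjanq bebk dfzla qusqo
Hunk 3: at line 1 remove [jalb,strcz,sraj] add [ejah,gnn] -> 9 lines: ckzp bnpw ejah gnn criqi mjanq bebk dfzla qusqo
Hunk 4: at line 5 remove [mjanq] add [gthl,tnv,qhveg] -> 11 lines: ckzp bnpw ejah gnn criqi gthl tnv qhveg bebk dfzla qusqo
Hunk 5: at line 4 remove [criqi,gthl,tnv] add [wse,tzgmd] -> 10 lines: ckzp bnpw ejah gnn wse tzgmd qhveg bebk dfzla qusqo
Final line count: 10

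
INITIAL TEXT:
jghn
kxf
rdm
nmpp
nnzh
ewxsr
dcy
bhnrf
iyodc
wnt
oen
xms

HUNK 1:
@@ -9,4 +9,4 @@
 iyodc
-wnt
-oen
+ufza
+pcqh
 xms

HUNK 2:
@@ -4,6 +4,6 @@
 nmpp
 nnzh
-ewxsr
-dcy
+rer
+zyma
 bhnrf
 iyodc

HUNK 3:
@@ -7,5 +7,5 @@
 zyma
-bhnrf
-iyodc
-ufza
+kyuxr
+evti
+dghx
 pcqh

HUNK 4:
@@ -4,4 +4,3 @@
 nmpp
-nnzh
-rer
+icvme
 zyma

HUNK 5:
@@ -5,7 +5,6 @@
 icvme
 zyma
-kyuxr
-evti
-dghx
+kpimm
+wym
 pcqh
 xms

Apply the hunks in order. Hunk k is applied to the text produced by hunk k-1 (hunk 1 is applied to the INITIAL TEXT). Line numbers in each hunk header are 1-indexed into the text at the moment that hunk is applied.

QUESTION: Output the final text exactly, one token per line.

Answer: jghn
kxf
rdm
nmpp
icvme
zyma
kpimm
wym
pcqh
xms

Derivation:
Hunk 1: at line 9 remove [wnt,oen] add [ufza,pcqh] -> 12 lines: jghn kxf rdm nmpp nnzh ewxsr dcy bhnrf iyodc ufza pcqh xms
Hunk 2: at line 4 remove [ewxsr,dcy] add [rer,zyma] -> 12 lines: jghn kxf rdm nmpp nnzh rer zyma bhnrf iyodc ufza pcqh xms
Hunk 3: at line 7 remove [bhnrf,iyodc,ufza] add [kyuxr,evti,dghx] -> 12 lines: jghn kxf rdm nmpp nnzh rer zyma kyuxr evti dghx pcqh xms
Hunk 4: at line 4 remove [nnzh,rer] add [icvme] -> 11 lines: jghn kxf rdm nmpp icvme zyma kyuxr evti dghx pcqh xms
Hunk 5: at line 5 remove [kyuxr,evti,dghx] add [kpimm,wym] -> 10 lines: jghn kxf rdm nmpp icvme zyma kpimm wym pcqh xms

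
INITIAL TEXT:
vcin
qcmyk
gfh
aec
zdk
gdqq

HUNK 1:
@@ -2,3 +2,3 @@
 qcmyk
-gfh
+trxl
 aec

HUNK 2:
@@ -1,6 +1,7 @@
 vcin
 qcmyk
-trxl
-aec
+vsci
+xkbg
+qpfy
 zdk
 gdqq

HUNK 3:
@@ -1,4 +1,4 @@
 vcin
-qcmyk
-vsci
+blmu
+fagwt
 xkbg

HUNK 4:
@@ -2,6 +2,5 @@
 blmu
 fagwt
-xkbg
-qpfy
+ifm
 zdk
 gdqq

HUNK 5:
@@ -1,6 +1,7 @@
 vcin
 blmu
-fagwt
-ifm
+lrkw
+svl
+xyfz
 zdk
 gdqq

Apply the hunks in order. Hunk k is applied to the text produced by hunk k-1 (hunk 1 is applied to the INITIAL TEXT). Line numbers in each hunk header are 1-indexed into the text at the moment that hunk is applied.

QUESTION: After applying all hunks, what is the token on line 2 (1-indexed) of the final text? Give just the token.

Hunk 1: at line 2 remove [gfh] add [trxl] -> 6 lines: vcin qcmyk trxl aec zdk gdqq
Hunk 2: at line 1 remove [trxl,aec] add [vsci,xkbg,qpfy] -> 7 lines: vcin qcmyk vsci xkbg qpfy zdk gdqq
Hunk 3: at line 1 remove [qcmyk,vsci] add [blmu,fagwt] -> 7 lines: vcin blmu fagwt xkbg qpfy zdk gdqq
Hunk 4: at line 2 remove [xkbg,qpfy] add [ifm] -> 6 lines: vcin blmu fagwt ifm zdk gdqq
Hunk 5: at line 1 remove [fagwt,ifm] add [lrkw,svl,xyfz] -> 7 lines: vcin blmu lrkw svl xyfz zdk gdqq
Final line 2: blmu

Answer: blmu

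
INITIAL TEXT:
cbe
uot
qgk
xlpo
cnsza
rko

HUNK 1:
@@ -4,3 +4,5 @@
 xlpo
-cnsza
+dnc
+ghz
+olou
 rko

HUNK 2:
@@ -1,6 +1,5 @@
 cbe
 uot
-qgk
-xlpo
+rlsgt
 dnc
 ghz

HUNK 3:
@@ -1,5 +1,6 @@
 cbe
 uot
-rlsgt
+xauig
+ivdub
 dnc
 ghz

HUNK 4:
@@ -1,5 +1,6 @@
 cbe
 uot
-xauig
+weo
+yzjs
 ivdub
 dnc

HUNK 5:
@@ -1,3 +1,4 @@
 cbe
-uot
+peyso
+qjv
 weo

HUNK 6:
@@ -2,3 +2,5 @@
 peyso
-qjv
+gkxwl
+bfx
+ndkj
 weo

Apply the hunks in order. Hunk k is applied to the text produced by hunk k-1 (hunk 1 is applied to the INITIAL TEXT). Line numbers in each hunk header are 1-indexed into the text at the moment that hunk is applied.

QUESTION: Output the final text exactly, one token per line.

Answer: cbe
peyso
gkxwl
bfx
ndkj
weo
yzjs
ivdub
dnc
ghz
olou
rko

Derivation:
Hunk 1: at line 4 remove [cnsza] add [dnc,ghz,olou] -> 8 lines: cbe uot qgk xlpo dnc ghz olou rko
Hunk 2: at line 1 remove [qgk,xlpo] add [rlsgt] -> 7 lines: cbe uot rlsgt dnc ghz olou rko
Hunk 3: at line 1 remove [rlsgt] add [xauig,ivdub] -> 8 lines: cbe uot xauig ivdub dnc ghz olou rko
Hunk 4: at line 1 remove [xauig] add [weo,yzjs] -> 9 lines: cbe uot weo yzjs ivdub dnc ghz olou rko
Hunk 5: at line 1 remove [uot] add [peyso,qjv] -> 10 lines: cbe peyso qjv weo yzjs ivdub dnc ghz olou rko
Hunk 6: at line 2 remove [qjv] add [gkxwl,bfx,ndkj] -> 12 lines: cbe peyso gkxwl bfx ndkj weo yzjs ivdub dnc ghz olou rko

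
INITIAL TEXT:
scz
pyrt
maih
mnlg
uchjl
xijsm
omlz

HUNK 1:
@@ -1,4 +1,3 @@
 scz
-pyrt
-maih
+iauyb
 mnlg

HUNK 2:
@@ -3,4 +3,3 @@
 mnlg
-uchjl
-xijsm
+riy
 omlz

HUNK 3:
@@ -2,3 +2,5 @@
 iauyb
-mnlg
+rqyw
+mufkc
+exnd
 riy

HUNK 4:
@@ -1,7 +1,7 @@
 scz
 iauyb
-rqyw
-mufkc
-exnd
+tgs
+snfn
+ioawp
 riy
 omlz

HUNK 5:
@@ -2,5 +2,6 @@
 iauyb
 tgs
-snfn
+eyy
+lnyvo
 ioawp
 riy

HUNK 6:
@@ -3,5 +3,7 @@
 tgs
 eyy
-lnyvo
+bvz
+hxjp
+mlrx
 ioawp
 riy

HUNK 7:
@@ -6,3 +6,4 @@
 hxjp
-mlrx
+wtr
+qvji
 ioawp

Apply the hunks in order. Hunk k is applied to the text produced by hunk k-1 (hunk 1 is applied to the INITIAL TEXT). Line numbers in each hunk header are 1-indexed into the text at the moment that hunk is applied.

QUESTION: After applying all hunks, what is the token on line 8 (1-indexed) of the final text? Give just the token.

Hunk 1: at line 1 remove [pyrt,maih] add [iauyb] -> 6 lines: scz iauyb mnlg uchjl xijsm omlz
Hunk 2: at line 3 remove [uchjl,xijsm] add [riy] -> 5 lines: scz iauyb mnlg riy omlz
Hunk 3: at line 2 remove [mnlg] add [rqyw,mufkc,exnd] -> 7 lines: scz iauyb rqyw mufkc exnd riy omlz
Hunk 4: at line 1 remove [rqyw,mufkc,exnd] add [tgs,snfn,ioawp] -> 7 lines: scz iauyb tgs snfn ioawp riy omlz
Hunk 5: at line 2 remove [snfn] add [eyy,lnyvo] -> 8 lines: scz iauyb tgs eyy lnyvo ioawp riy omlz
Hunk 6: at line 3 remove [lnyvo] add [bvz,hxjp,mlrx] -> 10 lines: scz iauyb tgs eyy bvz hxjp mlrx ioawp riy omlz
Hunk 7: at line 6 remove [mlrx] add [wtr,qvji] -> 11 lines: scz iauyb tgs eyy bvz hxjp wtr qvji ioawp riy omlz
Final line 8: qvji

Answer: qvji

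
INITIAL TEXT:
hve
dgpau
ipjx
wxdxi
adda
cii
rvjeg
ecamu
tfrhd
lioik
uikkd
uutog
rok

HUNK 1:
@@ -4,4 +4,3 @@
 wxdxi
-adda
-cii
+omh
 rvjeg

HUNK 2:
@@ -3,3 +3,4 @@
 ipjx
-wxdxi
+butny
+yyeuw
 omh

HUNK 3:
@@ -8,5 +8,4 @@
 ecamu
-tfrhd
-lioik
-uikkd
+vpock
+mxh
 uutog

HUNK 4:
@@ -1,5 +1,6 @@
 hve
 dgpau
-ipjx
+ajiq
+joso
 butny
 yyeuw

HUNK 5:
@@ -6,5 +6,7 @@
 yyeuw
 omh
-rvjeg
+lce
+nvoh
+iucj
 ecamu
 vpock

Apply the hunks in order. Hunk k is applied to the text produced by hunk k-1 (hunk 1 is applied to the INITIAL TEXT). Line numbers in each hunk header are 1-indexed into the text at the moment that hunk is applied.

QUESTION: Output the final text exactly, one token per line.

Hunk 1: at line 4 remove [adda,cii] add [omh] -> 12 lines: hve dgpau ipjx wxdxi omh rvjeg ecamu tfrhd lioik uikkd uutog rok
Hunk 2: at line 3 remove [wxdxi] add [butny,yyeuw] -> 13 lines: hve dgpau ipjx butny yyeuw omh rvjeg ecamu tfrhd lioik uikkd uutog rok
Hunk 3: at line 8 remove [tfrhd,lioik,uikkd] add [vpock,mxh] -> 12 lines: hve dgpau ipjx butny yyeuw omh rvjeg ecamu vpock mxh uutog rok
Hunk 4: at line 1 remove [ipjx] add [ajiq,joso] -> 13 lines: hve dgpau ajiq joso butny yyeuw omh rvjeg ecamu vpock mxh uutog rok
Hunk 5: at line 6 remove [rvjeg] add [lce,nvoh,iucj] -> 15 lines: hve dgpau ajiq joso butny yyeuw omh lce nvoh iucj ecamu vpock mxh uutog rok

Answer: hve
dgpau
ajiq
joso
butny
yyeuw
omh
lce
nvoh
iucj
ecamu
vpock
mxh
uutog
rok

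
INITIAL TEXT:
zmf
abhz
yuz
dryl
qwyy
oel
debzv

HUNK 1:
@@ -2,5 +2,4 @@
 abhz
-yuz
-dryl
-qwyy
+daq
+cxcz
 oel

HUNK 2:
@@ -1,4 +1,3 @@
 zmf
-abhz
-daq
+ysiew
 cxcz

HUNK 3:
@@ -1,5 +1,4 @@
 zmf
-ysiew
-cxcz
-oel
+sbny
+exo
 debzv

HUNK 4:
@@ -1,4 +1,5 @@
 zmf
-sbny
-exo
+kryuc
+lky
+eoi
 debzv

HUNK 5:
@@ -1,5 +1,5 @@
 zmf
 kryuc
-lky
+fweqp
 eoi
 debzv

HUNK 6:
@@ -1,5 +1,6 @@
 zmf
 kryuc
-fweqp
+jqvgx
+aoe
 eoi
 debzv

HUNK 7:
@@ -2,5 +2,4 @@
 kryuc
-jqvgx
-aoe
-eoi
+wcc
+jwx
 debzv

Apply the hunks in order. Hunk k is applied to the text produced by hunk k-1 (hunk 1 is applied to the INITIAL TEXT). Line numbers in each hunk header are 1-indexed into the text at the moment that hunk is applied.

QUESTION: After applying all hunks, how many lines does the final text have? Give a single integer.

Hunk 1: at line 2 remove [yuz,dryl,qwyy] add [daq,cxcz] -> 6 lines: zmf abhz daq cxcz oel debzv
Hunk 2: at line 1 remove [abhz,daq] add [ysiew] -> 5 lines: zmf ysiew cxcz oel debzv
Hunk 3: at line 1 remove [ysiew,cxcz,oel] add [sbny,exo] -> 4 lines: zmf sbny exo debzv
Hunk 4: at line 1 remove [sbny,exo] add [kryuc,lky,eoi] -> 5 lines: zmf kryuc lky eoi debzv
Hunk 5: at line 1 remove [lky] add [fweqp] -> 5 lines: zmf kryuc fweqp eoi debzv
Hunk 6: at line 1 remove [fweqp] add [jqvgx,aoe] -> 6 lines: zmf kryuc jqvgx aoe eoi debzv
Hunk 7: at line 2 remove [jqvgx,aoe,eoi] add [wcc,jwx] -> 5 lines: zmf kryuc wcc jwx debzv
Final line count: 5

Answer: 5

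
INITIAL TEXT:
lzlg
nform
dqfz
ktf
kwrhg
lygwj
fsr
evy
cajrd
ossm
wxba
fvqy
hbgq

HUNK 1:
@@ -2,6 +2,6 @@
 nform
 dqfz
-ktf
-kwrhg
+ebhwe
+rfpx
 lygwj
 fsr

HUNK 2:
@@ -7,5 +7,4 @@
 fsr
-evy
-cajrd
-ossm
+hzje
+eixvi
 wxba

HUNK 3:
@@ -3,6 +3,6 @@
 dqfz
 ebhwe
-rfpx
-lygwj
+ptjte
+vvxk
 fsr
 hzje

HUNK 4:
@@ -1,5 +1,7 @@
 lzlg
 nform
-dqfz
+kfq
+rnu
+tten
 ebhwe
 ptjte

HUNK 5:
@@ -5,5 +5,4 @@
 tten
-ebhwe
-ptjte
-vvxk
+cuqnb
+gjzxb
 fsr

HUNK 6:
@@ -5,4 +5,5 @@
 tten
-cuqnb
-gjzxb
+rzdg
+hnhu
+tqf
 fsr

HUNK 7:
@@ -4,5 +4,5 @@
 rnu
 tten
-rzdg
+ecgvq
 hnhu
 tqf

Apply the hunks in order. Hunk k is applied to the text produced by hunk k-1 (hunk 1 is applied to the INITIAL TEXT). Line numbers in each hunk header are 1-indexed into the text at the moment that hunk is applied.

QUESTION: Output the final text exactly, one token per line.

Answer: lzlg
nform
kfq
rnu
tten
ecgvq
hnhu
tqf
fsr
hzje
eixvi
wxba
fvqy
hbgq

Derivation:
Hunk 1: at line 2 remove [ktf,kwrhg] add [ebhwe,rfpx] -> 13 lines: lzlg nform dqfz ebhwe rfpx lygwj fsr evy cajrd ossm wxba fvqy hbgq
Hunk 2: at line 7 remove [evy,cajrd,ossm] add [hzje,eixvi] -> 12 lines: lzlg nform dqfz ebhwe rfpx lygwj fsr hzje eixvi wxba fvqy hbgq
Hunk 3: at line 3 remove [rfpx,lygwj] add [ptjte,vvxk] -> 12 lines: lzlg nform dqfz ebhwe ptjte vvxk fsr hzje eixvi wxba fvqy hbgq
Hunk 4: at line 1 remove [dqfz] add [kfq,rnu,tten] -> 14 lines: lzlg nform kfq rnu tten ebhwe ptjte vvxk fsr hzje eixvi wxba fvqy hbgq
Hunk 5: at line 5 remove [ebhwe,ptjte,vvxk] add [cuqnb,gjzxb] -> 13 lines: lzlg nform kfq rnu tten cuqnb gjzxb fsr hzje eixvi wxba fvqy hbgq
Hunk 6: at line 5 remove [cuqnb,gjzxb] add [rzdg,hnhu,tqf] -> 14 lines: lzlg nform kfq rnu tten rzdg hnhu tqf fsr hzje eixvi wxba fvqy hbgq
Hunk 7: at line 4 remove [rzdg] add [ecgvq] -> 14 lines: lzlg nform kfq rnu tten ecgvq hnhu tqf fsr hzje eixvi wxba fvqy hbgq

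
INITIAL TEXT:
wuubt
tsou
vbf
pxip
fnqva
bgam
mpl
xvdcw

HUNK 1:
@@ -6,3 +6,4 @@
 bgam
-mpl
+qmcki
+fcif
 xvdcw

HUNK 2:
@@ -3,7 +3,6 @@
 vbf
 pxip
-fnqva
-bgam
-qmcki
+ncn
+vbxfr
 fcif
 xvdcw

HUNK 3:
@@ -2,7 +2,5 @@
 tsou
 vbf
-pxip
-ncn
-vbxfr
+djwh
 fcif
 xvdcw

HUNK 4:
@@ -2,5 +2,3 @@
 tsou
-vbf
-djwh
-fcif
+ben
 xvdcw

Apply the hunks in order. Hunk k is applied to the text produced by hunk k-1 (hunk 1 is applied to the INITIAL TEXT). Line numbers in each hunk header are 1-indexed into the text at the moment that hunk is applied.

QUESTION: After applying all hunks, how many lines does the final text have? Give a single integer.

Answer: 4

Derivation:
Hunk 1: at line 6 remove [mpl] add [qmcki,fcif] -> 9 lines: wuubt tsou vbf pxip fnqva bgam qmcki fcif xvdcw
Hunk 2: at line 3 remove [fnqva,bgam,qmcki] add [ncn,vbxfr] -> 8 lines: wuubt tsou vbf pxip ncn vbxfr fcif xvdcw
Hunk 3: at line 2 remove [pxip,ncn,vbxfr] add [djwh] -> 6 lines: wuubt tsou vbf djwh fcif xvdcw
Hunk 4: at line 2 remove [vbf,djwh,fcif] add [ben] -> 4 lines: wuubt tsou ben xvdcw
Final line count: 4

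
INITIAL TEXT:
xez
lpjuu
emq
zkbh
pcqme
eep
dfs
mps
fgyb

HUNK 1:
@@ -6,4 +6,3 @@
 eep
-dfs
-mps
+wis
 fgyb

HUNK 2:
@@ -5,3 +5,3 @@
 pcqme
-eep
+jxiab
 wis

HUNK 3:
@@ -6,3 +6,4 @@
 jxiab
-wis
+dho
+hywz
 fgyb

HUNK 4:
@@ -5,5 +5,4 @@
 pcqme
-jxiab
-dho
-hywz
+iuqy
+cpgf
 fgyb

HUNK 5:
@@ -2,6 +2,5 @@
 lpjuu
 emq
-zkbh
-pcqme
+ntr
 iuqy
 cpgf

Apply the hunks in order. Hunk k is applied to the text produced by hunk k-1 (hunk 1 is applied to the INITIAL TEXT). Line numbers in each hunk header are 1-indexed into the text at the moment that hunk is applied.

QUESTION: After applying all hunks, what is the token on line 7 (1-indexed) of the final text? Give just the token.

Hunk 1: at line 6 remove [dfs,mps] add [wis] -> 8 lines: xez lpjuu emq zkbh pcqme eep wis fgyb
Hunk 2: at line 5 remove [eep] add [jxiab] -> 8 lines: xez lpjuu emq zkbh pcqme jxiab wis fgyb
Hunk 3: at line 6 remove [wis] add [dho,hywz] -> 9 lines: xez lpjuu emq zkbh pcqme jxiab dho hywz fgyb
Hunk 4: at line 5 remove [jxiab,dho,hywz] add [iuqy,cpgf] -> 8 lines: xez lpjuu emq zkbh pcqme iuqy cpgf fgyb
Hunk 5: at line 2 remove [zkbh,pcqme] add [ntr] -> 7 lines: xez lpjuu emq ntr iuqy cpgf fgyb
Final line 7: fgyb

Answer: fgyb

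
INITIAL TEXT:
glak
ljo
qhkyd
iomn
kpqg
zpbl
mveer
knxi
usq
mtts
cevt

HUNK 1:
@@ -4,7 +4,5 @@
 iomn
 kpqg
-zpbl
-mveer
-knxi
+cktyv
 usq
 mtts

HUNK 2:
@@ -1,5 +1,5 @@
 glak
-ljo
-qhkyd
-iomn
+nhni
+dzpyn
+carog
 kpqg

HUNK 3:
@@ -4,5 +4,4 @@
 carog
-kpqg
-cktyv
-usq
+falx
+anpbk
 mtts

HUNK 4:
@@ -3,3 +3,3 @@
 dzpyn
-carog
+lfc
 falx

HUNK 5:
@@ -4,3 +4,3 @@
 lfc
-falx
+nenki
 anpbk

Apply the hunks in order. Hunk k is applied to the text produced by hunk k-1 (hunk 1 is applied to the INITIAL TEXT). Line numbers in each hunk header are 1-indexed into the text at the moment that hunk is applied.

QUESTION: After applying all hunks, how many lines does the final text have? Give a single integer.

Answer: 8

Derivation:
Hunk 1: at line 4 remove [zpbl,mveer,knxi] add [cktyv] -> 9 lines: glak ljo qhkyd iomn kpqg cktyv usq mtts cevt
Hunk 2: at line 1 remove [ljo,qhkyd,iomn] add [nhni,dzpyn,carog] -> 9 lines: glak nhni dzpyn carog kpqg cktyv usq mtts cevt
Hunk 3: at line 4 remove [kpqg,cktyv,usq] add [falx,anpbk] -> 8 lines: glak nhni dzpyn carog falx anpbk mtts cevt
Hunk 4: at line 3 remove [carog] add [lfc] -> 8 lines: glak nhni dzpyn lfc falx anpbk mtts cevt
Hunk 5: at line 4 remove [falx] add [nenki] -> 8 lines: glak nhni dzpyn lfc nenki anpbk mtts cevt
Final line count: 8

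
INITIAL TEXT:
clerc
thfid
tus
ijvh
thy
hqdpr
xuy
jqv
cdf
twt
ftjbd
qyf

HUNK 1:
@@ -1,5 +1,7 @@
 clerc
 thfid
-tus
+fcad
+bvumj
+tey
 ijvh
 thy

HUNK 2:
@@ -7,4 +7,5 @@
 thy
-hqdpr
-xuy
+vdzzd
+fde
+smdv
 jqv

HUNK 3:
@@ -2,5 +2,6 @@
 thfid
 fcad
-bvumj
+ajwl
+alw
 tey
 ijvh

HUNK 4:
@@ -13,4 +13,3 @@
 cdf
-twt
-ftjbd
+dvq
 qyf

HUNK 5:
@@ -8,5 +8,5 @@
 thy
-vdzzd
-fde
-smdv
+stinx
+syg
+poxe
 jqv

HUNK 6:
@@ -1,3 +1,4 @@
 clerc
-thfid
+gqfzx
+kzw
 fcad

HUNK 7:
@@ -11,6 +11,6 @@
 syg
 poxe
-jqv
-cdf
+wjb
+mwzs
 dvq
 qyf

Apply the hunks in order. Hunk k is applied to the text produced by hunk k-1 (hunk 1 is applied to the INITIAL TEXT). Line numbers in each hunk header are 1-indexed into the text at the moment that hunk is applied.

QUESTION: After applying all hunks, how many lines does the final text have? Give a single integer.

Hunk 1: at line 1 remove [tus] add [fcad,bvumj,tey] -> 14 lines: clerc thfid fcad bvumj tey ijvh thy hqdpr xuy jqv cdf twt ftjbd qyf
Hunk 2: at line 7 remove [hqdpr,xuy] add [vdzzd,fde,smdv] -> 15 lines: clerc thfid fcad bvumj tey ijvh thy vdzzd fde smdv jqv cdf twt ftjbd qyf
Hunk 3: at line 2 remove [bvumj] add [ajwl,alw] -> 16 lines: clerc thfid fcad ajwl alw tey ijvh thy vdzzd fde smdv jqv cdf twt ftjbd qyf
Hunk 4: at line 13 remove [twt,ftjbd] add [dvq] -> 15 lines: clerc thfid fcad ajwl alw tey ijvh thy vdzzd fde smdv jqv cdf dvq qyf
Hunk 5: at line 8 remove [vdzzd,fde,smdv] add [stinx,syg,poxe] -> 15 lines: clerc thfid fcad ajwl alw tey ijvh thy stinx syg poxe jqv cdf dvq qyf
Hunk 6: at line 1 remove [thfid] add [gqfzx,kzw] -> 16 lines: clerc gqfzx kzw fcad ajwl alw tey ijvh thy stinx syg poxe jqv cdf dvq qyf
Hunk 7: at line 11 remove [jqv,cdf] add [wjb,mwzs] -> 16 lines: clerc gqfzx kzw fcad ajwl alw tey ijvh thy stinx syg poxe wjb mwzs dvq qyf
Final line count: 16

Answer: 16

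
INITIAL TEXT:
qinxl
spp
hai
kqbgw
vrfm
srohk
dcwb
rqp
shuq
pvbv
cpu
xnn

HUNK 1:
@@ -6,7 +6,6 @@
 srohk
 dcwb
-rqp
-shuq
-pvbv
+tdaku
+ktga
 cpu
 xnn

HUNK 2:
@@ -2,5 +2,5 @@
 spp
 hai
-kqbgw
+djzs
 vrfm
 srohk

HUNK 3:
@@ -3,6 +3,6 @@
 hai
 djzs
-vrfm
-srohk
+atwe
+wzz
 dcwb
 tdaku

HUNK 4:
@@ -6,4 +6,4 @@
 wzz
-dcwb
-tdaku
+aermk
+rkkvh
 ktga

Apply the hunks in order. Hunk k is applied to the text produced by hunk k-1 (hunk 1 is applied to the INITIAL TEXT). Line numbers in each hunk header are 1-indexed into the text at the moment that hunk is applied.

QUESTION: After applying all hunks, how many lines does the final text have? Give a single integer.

Answer: 11

Derivation:
Hunk 1: at line 6 remove [rqp,shuq,pvbv] add [tdaku,ktga] -> 11 lines: qinxl spp hai kqbgw vrfm srohk dcwb tdaku ktga cpu xnn
Hunk 2: at line 2 remove [kqbgw] add [djzs] -> 11 lines: qinxl spp hai djzs vrfm srohk dcwb tdaku ktga cpu xnn
Hunk 3: at line 3 remove [vrfm,srohk] add [atwe,wzz] -> 11 lines: qinxl spp hai djzs atwe wzz dcwb tdaku ktga cpu xnn
Hunk 4: at line 6 remove [dcwb,tdaku] add [aermk,rkkvh] -> 11 lines: qinxl spp hai djzs atwe wzz aermk rkkvh ktga cpu xnn
Final line count: 11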